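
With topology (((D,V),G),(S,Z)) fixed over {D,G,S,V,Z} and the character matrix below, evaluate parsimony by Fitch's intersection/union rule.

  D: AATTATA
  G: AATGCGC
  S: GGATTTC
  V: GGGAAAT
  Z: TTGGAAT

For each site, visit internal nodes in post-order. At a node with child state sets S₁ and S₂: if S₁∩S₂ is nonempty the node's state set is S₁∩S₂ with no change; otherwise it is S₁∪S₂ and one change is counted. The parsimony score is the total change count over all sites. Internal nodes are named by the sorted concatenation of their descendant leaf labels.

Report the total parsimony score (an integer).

site 0, node DV: D={A} ∪ V={G} → {A,G} (+1)
site 0, node DGV: DV={A,G} ∩ G={A} → {A} (+0)
site 0, node SZ: S={G} ∪ Z={T} → {G,T} (+1)
site 0, node DGSVZ: DGV={A} ∪ SZ={G,T} → {A,G,T} (+1)
site 1, node DV: D={A} ∪ V={G} → {A,G} (+1)
site 1, node DGV: DV={A,G} ∩ G={A} → {A} (+0)
site 1, node SZ: S={G} ∪ Z={T} → {G,T} (+1)
site 1, node DGSVZ: DGV={A} ∪ SZ={G,T} → {A,G,T} (+1)
site 2, node DV: D={T} ∪ V={G} → {G,T} (+1)
site 2, node DGV: DV={G,T} ∩ G={T} → {T} (+0)
site 2, node SZ: S={A} ∪ Z={G} → {A,G} (+1)
site 2, node DGSVZ: DGV={T} ∪ SZ={A,G} → {A,G,T} (+1)
site 3, node DV: D={T} ∪ V={A} → {A,T} (+1)
site 3, node DGV: DV={A,T} ∪ G={G} → {A,G,T} (+1)
site 3, node SZ: S={T} ∪ Z={G} → {G,T} (+1)
site 3, node DGSVZ: DGV={A,G,T} ∩ SZ={G,T} → {G,T} (+0)
site 4, node DV: D={A} ∩ V={A} → {A} (+0)
site 4, node DGV: DV={A} ∪ G={C} → {A,C} (+1)
site 4, node SZ: S={T} ∪ Z={A} → {A,T} (+1)
site 4, node DGSVZ: DGV={A,C} ∩ SZ={A,T} → {A} (+0)
site 5, node DV: D={T} ∪ V={A} → {A,T} (+1)
site 5, node DGV: DV={A,T} ∪ G={G} → {A,G,T} (+1)
site 5, node SZ: S={T} ∪ Z={A} → {A,T} (+1)
site 5, node DGSVZ: DGV={A,G,T} ∩ SZ={A,T} → {A,T} (+0)
site 6, node DV: D={A} ∪ V={T} → {A,T} (+1)
site 6, node DGV: DV={A,T} ∪ G={C} → {A,C,T} (+1)
site 6, node SZ: S={C} ∪ Z={T} → {C,T} (+1)
site 6, node DGSVZ: DGV={A,C,T} ∩ SZ={C,T} → {C,T} (+0)
per-site changes: [3, 3, 3, 3, 2, 3, 3]; total = 20

20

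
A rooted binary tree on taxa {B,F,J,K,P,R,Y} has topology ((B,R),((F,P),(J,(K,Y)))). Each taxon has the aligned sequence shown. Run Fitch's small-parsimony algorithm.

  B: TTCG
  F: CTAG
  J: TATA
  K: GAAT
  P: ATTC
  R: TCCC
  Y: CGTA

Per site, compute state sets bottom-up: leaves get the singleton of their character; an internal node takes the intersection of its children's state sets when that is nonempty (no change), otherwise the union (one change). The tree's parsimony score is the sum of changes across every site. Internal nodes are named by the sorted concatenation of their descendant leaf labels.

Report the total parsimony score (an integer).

14

[col 0] BR: children B:{T}, R:{T} ∩→ {T}; cost 0
[col 0] FP: children F:{C}, P:{A} ∪→ {A,C}; cost 1
[col 0] KY: children K:{G}, Y:{C} ∪→ {C,G}; cost 1
[col 0] JKY: children J:{T}, KY:{C,G} ∪→ {C,G,T}; cost 1
[col 0] FJKPY: children FP:{A,C}, JKY:{C,G,T} ∩→ {C}; cost 0
[col 0] BFJKPRY: children BR:{T}, FJKPY:{C} ∪→ {C,T}; cost 1
[col 1] BR: children B:{T}, R:{C} ∪→ {C,T}; cost 1
[col 1] FP: children F:{T}, P:{T} ∩→ {T}; cost 0
[col 1] KY: children K:{A}, Y:{G} ∪→ {A,G}; cost 1
[col 1] JKY: children J:{A}, KY:{A,G} ∩→ {A}; cost 0
[col 1] FJKPY: children FP:{T}, JKY:{A} ∪→ {A,T}; cost 1
[col 1] BFJKPRY: children BR:{C,T}, FJKPY:{A,T} ∩→ {T}; cost 0
[col 2] BR: children B:{C}, R:{C} ∩→ {C}; cost 0
[col 2] FP: children F:{A}, P:{T} ∪→ {A,T}; cost 1
[col 2] KY: children K:{A}, Y:{T} ∪→ {A,T}; cost 1
[col 2] JKY: children J:{T}, KY:{A,T} ∩→ {T}; cost 0
[col 2] FJKPY: children FP:{A,T}, JKY:{T} ∩→ {T}; cost 0
[col 2] BFJKPRY: children BR:{C}, FJKPY:{T} ∪→ {C,T}; cost 1
[col 3] BR: children B:{G}, R:{C} ∪→ {C,G}; cost 1
[col 3] FP: children F:{G}, P:{C} ∪→ {C,G}; cost 1
[col 3] KY: children K:{T}, Y:{A} ∪→ {A,T}; cost 1
[col 3] JKY: children J:{A}, KY:{A,T} ∩→ {A}; cost 0
[col 3] FJKPY: children FP:{C,G}, JKY:{A} ∪→ {A,C,G}; cost 1
[col 3] BFJKPRY: children BR:{C,G}, FJKPY:{A,C,G} ∩→ {C,G}; cost 0
per-site changes: [4, 3, 3, 4]; total = 14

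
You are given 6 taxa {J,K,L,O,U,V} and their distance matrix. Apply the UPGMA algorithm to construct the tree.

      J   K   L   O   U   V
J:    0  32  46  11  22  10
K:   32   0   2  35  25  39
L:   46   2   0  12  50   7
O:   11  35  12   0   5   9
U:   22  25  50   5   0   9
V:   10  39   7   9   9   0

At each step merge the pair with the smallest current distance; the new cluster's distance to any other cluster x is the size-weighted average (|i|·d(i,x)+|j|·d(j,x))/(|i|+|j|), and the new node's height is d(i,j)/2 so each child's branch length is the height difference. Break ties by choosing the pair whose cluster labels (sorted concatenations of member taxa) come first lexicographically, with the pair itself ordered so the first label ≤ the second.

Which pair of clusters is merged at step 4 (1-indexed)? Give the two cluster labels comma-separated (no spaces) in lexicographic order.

step 1: merge (K,L) at d=2; branch lengths K→1, L→1; new cluster KL
  updated: d(J,KL)=39, d(KL,O)=47/2, d(KL,U)=75/2, d(KL,V)=23
step 2: merge (O,U) at d=5; branch lengths O→5/2, U→5/2; new cluster OU
  updated: d(J,OU)=33/2, d(KL,OU)=61/2, d(OU,V)=9
step 3: merge (OU,V) at d=9; branch lengths OU→2, V→9/2; new cluster OUV
  updated: d(J,OUV)=43/3, d(KL,OUV)=28
step 4: merge (J,OUV) at d=43/3; branch lengths J→43/6, OUV→8/3; new cluster JOUV
  updated: d(JOUV,KL)=123/4
step 5: merge (JOUV,KL) at d=123/4; branch lengths JOUV→197/24, KL→115/8; new cluster JKLOUV
final tree: ((J:43/6,((O:5/2,U:5/2):2,V:9/2):8/3):197/24,(K:1,L:1):115/8)
total length: 551/12

J,OUV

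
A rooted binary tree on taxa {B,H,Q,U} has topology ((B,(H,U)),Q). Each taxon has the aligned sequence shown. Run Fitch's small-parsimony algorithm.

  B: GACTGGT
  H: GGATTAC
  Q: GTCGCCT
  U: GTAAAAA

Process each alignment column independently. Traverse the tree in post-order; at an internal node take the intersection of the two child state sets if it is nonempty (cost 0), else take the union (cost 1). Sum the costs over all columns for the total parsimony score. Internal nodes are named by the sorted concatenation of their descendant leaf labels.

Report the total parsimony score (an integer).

[col 0] HU: children H:{G}, U:{G} ∩→ {G}; cost 0
[col 0] BHU: children B:{G}, HU:{G} ∩→ {G}; cost 0
[col 0] BHQU: children BHU:{G}, Q:{G} ∩→ {G}; cost 0
[col 1] HU: children H:{G}, U:{T} ∪→ {G,T}; cost 1
[col 1] BHU: children B:{A}, HU:{G,T} ∪→ {A,G,T}; cost 1
[col 1] BHQU: children BHU:{A,G,T}, Q:{T} ∩→ {T}; cost 0
[col 2] HU: children H:{A}, U:{A} ∩→ {A}; cost 0
[col 2] BHU: children B:{C}, HU:{A} ∪→ {A,C}; cost 1
[col 2] BHQU: children BHU:{A,C}, Q:{C} ∩→ {C}; cost 0
[col 3] HU: children H:{T}, U:{A} ∪→ {A,T}; cost 1
[col 3] BHU: children B:{T}, HU:{A,T} ∩→ {T}; cost 0
[col 3] BHQU: children BHU:{T}, Q:{G} ∪→ {G,T}; cost 1
[col 4] HU: children H:{T}, U:{A} ∪→ {A,T}; cost 1
[col 4] BHU: children B:{G}, HU:{A,T} ∪→ {A,G,T}; cost 1
[col 4] BHQU: children BHU:{A,G,T}, Q:{C} ∪→ {A,C,G,T}; cost 1
[col 5] HU: children H:{A}, U:{A} ∩→ {A}; cost 0
[col 5] BHU: children B:{G}, HU:{A} ∪→ {A,G}; cost 1
[col 5] BHQU: children BHU:{A,G}, Q:{C} ∪→ {A,C,G}; cost 1
[col 6] HU: children H:{C}, U:{A} ∪→ {A,C}; cost 1
[col 6] BHU: children B:{T}, HU:{A,C} ∪→ {A,C,T}; cost 1
[col 6] BHQU: children BHU:{A,C,T}, Q:{T} ∩→ {T}; cost 0
per-site changes: [0, 2, 1, 2, 3, 2, 2]; total = 12

12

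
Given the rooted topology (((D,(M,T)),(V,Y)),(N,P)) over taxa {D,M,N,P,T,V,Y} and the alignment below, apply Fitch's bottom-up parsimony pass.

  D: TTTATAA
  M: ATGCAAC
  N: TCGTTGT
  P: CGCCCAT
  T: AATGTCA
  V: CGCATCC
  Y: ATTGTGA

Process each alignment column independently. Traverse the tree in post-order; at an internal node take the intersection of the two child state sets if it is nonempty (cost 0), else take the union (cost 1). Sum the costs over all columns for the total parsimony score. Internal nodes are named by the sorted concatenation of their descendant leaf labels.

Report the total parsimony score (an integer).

MT@0: {A} ∩ {A} = {A} (intersection, +0)
DMT@0: {T} ∪ {A} = {A,T} (union, +1)
VY@0: {C} ∪ {A} = {A,C} (union, +1)
DMTVY@0: {A,T} ∩ {A,C} = {A} (intersection, +0)
NP@0: {T} ∪ {C} = {C,T} (union, +1)
DMNPTVY@0: {A} ∪ {C,T} = {A,C,T} (union, +1)
MT@1: {T} ∪ {A} = {A,T} (union, +1)
DMT@1: {T} ∩ {A,T} = {T} (intersection, +0)
VY@1: {G} ∪ {T} = {G,T} (union, +1)
DMTVY@1: {T} ∩ {G,T} = {T} (intersection, +0)
NP@1: {C} ∪ {G} = {C,G} (union, +1)
DMNPTVY@1: {T} ∪ {C,G} = {C,G,T} (union, +1)
MT@2: {G} ∪ {T} = {G,T} (union, +1)
DMT@2: {T} ∩ {G,T} = {T} (intersection, +0)
VY@2: {C} ∪ {T} = {C,T} (union, +1)
DMTVY@2: {T} ∩ {C,T} = {T} (intersection, +0)
NP@2: {G} ∪ {C} = {C,G} (union, +1)
DMNPTVY@2: {T} ∪ {C,G} = {C,G,T} (union, +1)
MT@3: {C} ∪ {G} = {C,G} (union, +1)
DMT@3: {A} ∪ {C,G} = {A,C,G} (union, +1)
VY@3: {A} ∪ {G} = {A,G} (union, +1)
DMTVY@3: {A,C,G} ∩ {A,G} = {A,G} (intersection, +0)
NP@3: {T} ∪ {C} = {C,T} (union, +1)
DMNPTVY@3: {A,G} ∪ {C,T} = {A,C,G,T} (union, +1)
MT@4: {A} ∪ {T} = {A,T} (union, +1)
DMT@4: {T} ∩ {A,T} = {T} (intersection, +0)
VY@4: {T} ∩ {T} = {T} (intersection, +0)
DMTVY@4: {T} ∩ {T} = {T} (intersection, +0)
NP@4: {T} ∪ {C} = {C,T} (union, +1)
DMNPTVY@4: {T} ∩ {C,T} = {T} (intersection, +0)
MT@5: {A} ∪ {C} = {A,C} (union, +1)
DMT@5: {A} ∩ {A,C} = {A} (intersection, +0)
VY@5: {C} ∪ {G} = {C,G} (union, +1)
DMTVY@5: {A} ∪ {C,G} = {A,C,G} (union, +1)
NP@5: {G} ∪ {A} = {A,G} (union, +1)
DMNPTVY@5: {A,C,G} ∩ {A,G} = {A,G} (intersection, +0)
MT@6: {C} ∪ {A} = {A,C} (union, +1)
DMT@6: {A} ∩ {A,C} = {A} (intersection, +0)
VY@6: {C} ∪ {A} = {A,C} (union, +1)
DMTVY@6: {A} ∩ {A,C} = {A} (intersection, +0)
NP@6: {T} ∩ {T} = {T} (intersection, +0)
DMNPTVY@6: {A} ∪ {T} = {A,T} (union, +1)
per-site changes: [4, 4, 4, 5, 2, 4, 3]; total = 26

26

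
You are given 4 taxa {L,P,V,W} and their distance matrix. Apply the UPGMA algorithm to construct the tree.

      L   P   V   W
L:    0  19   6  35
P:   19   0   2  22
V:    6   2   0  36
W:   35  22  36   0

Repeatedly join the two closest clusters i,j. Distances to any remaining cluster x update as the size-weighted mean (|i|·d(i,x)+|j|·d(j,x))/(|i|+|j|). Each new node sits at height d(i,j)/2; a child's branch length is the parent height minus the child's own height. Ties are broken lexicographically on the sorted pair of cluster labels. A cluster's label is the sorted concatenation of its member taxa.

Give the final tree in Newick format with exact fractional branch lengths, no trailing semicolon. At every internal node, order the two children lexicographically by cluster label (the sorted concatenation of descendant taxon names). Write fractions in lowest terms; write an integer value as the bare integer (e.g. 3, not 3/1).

iteration 1: select P,V (d=2); attach at lengths (1, 1); label the merged cluster PV
  updated: d(L,PV)=25/2, d(PV,W)=29
iteration 2: select L,PV (d=25/2); attach at lengths (25/4, 21/4); label the merged cluster LPV
  updated: d(LPV,W)=31
iteration 3: select LPV,W (d=31); attach at lengths (37/4, 31/2); label the merged cluster LPVW
final tree: ((L:25/4,(P:1,V:1):21/4):37/4,W:31/2)
total length: 153/4

((L:25/4,(P:1,V:1):21/4):37/4,W:31/2)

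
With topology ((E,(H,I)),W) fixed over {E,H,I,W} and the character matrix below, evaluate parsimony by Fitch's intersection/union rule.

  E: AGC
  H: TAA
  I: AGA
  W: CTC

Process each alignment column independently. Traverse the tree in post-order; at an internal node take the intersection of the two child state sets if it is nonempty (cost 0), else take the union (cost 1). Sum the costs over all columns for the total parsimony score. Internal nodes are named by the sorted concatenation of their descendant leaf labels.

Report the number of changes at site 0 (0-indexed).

2

HI@0: {T} ∪ {A} = {A,T} (union, +1)
EHI@0: {A} ∩ {A,T} = {A} (intersection, +0)
EHIW@0: {A} ∪ {C} = {A,C} (union, +1)
HI@1: {A} ∪ {G} = {A,G} (union, +1)
EHI@1: {G} ∩ {A,G} = {G} (intersection, +0)
EHIW@1: {G} ∪ {T} = {G,T} (union, +1)
HI@2: {A} ∩ {A} = {A} (intersection, +0)
EHI@2: {C} ∪ {A} = {A,C} (union, +1)
EHIW@2: {A,C} ∩ {C} = {C} (intersection, +0)
per-site changes: [2, 2, 1]; total = 5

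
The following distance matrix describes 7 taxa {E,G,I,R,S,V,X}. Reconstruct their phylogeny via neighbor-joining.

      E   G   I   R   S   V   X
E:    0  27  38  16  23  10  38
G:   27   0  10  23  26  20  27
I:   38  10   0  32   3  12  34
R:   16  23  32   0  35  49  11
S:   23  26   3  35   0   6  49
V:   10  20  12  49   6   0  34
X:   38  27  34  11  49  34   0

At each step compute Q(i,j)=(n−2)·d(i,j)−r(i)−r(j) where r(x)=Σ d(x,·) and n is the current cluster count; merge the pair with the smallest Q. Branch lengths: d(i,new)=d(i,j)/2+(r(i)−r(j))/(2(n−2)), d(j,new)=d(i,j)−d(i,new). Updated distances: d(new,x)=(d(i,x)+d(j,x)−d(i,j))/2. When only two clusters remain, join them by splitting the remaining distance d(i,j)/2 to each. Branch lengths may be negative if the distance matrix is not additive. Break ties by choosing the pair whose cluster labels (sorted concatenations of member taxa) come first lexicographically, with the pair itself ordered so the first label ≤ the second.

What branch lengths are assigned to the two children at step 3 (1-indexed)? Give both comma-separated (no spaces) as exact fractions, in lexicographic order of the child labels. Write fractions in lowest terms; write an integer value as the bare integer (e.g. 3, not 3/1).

iteration 1: select R,X (d=11, Q=-304); attach at lengths (14/5, 41/5); label the merged cluster RX
  updated: d(E,RX)=43/2, d(G,RX)=39/2, d(I,RX)=55/2, d(RX,S)=73/2, d(RX,V)=36
iteration 2: select E,RX (d=43/2, Q=-349/2); attach at lengths (129/16, 215/16); label the merged cluster ERX
  updated: d(ERX,G)=25/2, d(ERX,I)=22, d(ERX,S)=19, d(ERX,V)=49/4
iteration 3: select ERX,G (d=25/2, Q=-387/4); attach at lengths (139/24, 161/24); label the merged cluster EGRX
  updated: d(EGRX,I)=39/4, d(EGRX,S)=65/4, d(EGRX,V)=79/8
iteration 4: select EGRX,V (d=79/8, Q=-44); attach at lengths (111/16, 47/16); label the merged cluster EGRVX
  updated: d(EGRVX,I)=95/16, d(EGRVX,S)=99/16
iteration 5: select EGRVX,I (d=95/16, Q=-121/8); attach at lengths (73/16, 11/8); label the merged cluster EGIRVX
  updated: d(EGIRVX,S)=13/8
iteration 6: select EGIRVX,S (d=13/8); attach at lengths (13/16, 13/16); label the merged cluster EGIRSVX
final tree: (((((E:129/16,(R:14/5,X:41/5):215/16):139/24,G:161/24):111/16,V:47/16):73/16,I:11/8):13/16,S:13/16)
total length: 999/16

139/24,161/24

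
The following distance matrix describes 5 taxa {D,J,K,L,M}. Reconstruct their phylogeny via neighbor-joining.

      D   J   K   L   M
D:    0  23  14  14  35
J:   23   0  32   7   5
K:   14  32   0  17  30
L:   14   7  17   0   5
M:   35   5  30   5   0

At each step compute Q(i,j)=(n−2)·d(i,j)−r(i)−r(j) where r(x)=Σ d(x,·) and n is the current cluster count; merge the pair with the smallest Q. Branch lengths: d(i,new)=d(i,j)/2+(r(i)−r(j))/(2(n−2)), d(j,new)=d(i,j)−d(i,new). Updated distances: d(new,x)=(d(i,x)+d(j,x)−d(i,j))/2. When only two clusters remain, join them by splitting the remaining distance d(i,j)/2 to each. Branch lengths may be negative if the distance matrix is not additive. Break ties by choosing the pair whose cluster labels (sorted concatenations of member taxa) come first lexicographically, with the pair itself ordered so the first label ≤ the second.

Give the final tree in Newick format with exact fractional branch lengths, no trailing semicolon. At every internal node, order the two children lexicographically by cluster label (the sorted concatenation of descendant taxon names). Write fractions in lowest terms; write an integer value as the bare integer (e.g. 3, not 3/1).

((((D:35/6,K:49/6):51/4,L:-17/4):31/4,J:7/4):13/8,M:13/8)

step 1: merge (D,K) at d=14, Q=-137; branch lengths D→35/6, K→49/6; new cluster DK
  updated: d(DK,J)=41/2, d(DK,L)=17/2, d(DK,M)=51/2
step 2: merge (DK,L) at d=17/2, Q=-58; branch lengths DK→51/4, L→-17/4; new cluster DKL
  updated: d(DKL,J)=19/2, d(DKL,M)=11
step 3: merge (DKL,J) at d=19/2, Q=-51/2; branch lengths DKL→31/4, J→7/4; new cluster DJKL
  updated: d(DJKL,M)=13/4
step 4: merge (DJKL,M) at d=13/4; branch lengths DJKL→13/8, M→13/8; new cluster DJKLM
final tree: ((((D:35/6,K:49/6):51/4,L:-17/4):31/4,J:7/4):13/8,M:13/8)
total length: 141/4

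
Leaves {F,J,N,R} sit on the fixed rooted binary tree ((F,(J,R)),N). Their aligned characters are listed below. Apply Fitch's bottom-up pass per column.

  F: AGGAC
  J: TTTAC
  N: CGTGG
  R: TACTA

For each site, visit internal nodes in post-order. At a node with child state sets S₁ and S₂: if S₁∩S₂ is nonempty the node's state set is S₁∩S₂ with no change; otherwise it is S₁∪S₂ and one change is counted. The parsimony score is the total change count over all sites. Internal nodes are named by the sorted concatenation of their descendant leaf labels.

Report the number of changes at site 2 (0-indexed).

site 0, node JR: J={T} ∩ R={T} → {T} (+0)
site 0, node FJR: F={A} ∪ JR={T} → {A,T} (+1)
site 0, node FJNR: FJR={A,T} ∪ N={C} → {A,C,T} (+1)
site 1, node JR: J={T} ∪ R={A} → {A,T} (+1)
site 1, node FJR: F={G} ∪ JR={A,T} → {A,G,T} (+1)
site 1, node FJNR: FJR={A,G,T} ∩ N={G} → {G} (+0)
site 2, node JR: J={T} ∪ R={C} → {C,T} (+1)
site 2, node FJR: F={G} ∪ JR={C,T} → {C,G,T} (+1)
site 2, node FJNR: FJR={C,G,T} ∩ N={T} → {T} (+0)
site 3, node JR: J={A} ∪ R={T} → {A,T} (+1)
site 3, node FJR: F={A} ∩ JR={A,T} → {A} (+0)
site 3, node FJNR: FJR={A} ∪ N={G} → {A,G} (+1)
site 4, node JR: J={C} ∪ R={A} → {A,C} (+1)
site 4, node FJR: F={C} ∩ JR={A,C} → {C} (+0)
site 4, node FJNR: FJR={C} ∪ N={G} → {C,G} (+1)
per-site changes: [2, 2, 2, 2, 2]; total = 10

2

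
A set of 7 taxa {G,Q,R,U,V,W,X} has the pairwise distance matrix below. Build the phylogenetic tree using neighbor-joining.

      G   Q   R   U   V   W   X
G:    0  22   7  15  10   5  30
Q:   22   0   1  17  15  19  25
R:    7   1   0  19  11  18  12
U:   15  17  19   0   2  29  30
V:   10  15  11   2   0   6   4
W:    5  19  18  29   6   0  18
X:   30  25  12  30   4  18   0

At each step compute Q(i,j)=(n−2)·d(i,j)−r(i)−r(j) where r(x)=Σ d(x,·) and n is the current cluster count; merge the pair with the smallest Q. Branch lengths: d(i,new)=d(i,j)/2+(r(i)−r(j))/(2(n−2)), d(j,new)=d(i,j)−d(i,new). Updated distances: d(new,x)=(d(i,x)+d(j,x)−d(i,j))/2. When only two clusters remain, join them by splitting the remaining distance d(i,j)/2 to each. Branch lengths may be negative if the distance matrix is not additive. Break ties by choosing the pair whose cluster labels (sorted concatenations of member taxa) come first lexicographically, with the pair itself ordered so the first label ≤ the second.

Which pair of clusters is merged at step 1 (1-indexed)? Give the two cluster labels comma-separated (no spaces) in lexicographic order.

1. join Q+R (d=1, Q=-162) ⇒ QR; edges |Q|=18/5, |R|=-13/5
  updated: d(G,QR)=14, d(QR,U)=35/2, d(QR,V)=25/2, d(QR,W)=18, d(QR,X)=18
2. join G+W (d=5, Q=-130) ⇒ GW; edges |G|=9/4, |W|=11/4
  updated: d(GW,QR)=27/2, d(GW,U)=39/2, d(GW,V)=11/2, d(GW,X)=43/2
3. join U+V (d=2, Q=-87) ⇒ UV; edges |U|=17/2, |V|=-13/2
  updated: d(GW,UV)=23/2, d(QR,UV)=14, d(UV,X)=16
4. join GW+QR (d=27/2, Q=-65) ⇒ GQRW; edges |GW|=7, |QR|=13/2
  updated: d(GQRW,UV)=6, d(GQRW,X)=13
5. join GQRW+UV (d=6, Q=-35) ⇒ GQRUVW; edges |GQRW|=3/2, |UV|=9/2
  updated: d(GQRUVW,X)=23/2
6. join GQRUVW+X (d=23/2) ⇒ GQRUVWX; edges |GQRUVW|=23/4, |X|=23/4
final tree: ((((G:9/4,W:11/4):7,(Q:18/5,R:-13/5):13/2):3/2,(U:17/2,V:-13/2):9/2):23/4,X:23/4)
total length: 39

Q,R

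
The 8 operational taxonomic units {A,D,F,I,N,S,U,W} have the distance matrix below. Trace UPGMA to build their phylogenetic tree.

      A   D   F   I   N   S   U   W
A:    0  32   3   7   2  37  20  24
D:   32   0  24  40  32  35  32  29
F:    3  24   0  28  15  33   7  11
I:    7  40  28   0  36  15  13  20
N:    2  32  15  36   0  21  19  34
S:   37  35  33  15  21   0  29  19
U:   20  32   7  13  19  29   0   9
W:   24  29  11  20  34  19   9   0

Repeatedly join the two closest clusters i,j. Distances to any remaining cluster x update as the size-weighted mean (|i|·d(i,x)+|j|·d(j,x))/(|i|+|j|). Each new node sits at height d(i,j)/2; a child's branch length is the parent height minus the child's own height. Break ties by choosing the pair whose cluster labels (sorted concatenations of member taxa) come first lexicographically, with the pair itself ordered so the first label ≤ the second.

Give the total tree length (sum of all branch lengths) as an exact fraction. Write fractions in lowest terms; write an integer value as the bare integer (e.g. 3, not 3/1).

1061/15

1. join A+N (d=2) ⇒ AN; edges |A|=1, |N|=1
  updated: d(AN,D)=32, d(AN,F)=9, d(AN,I)=43/2, d(AN,S)=29, d(AN,U)=39/2, d(AN,W)=29
2. join F+U (d=7) ⇒ FU; edges |F|=7/2, |U|=7/2
  updated: d(AN,FU)=57/4, d(D,FU)=28, d(FU,I)=41/2, d(FU,S)=31, d(FU,W)=10
3. join FU+W (d=10) ⇒ FUW; edges |FU|=3/2, |W|=5
  updated: d(AN,FUW)=115/6, d(D,FUW)=85/3, d(FUW,I)=61/3, d(FUW,S)=27
4. join I+S (d=15) ⇒ IS; edges |I|=15/2, |S|=15/2
  updated: d(AN,IS)=101/4, d(D,IS)=75/2, d(FUW,IS)=71/3
5. join AN+FUW (d=115/6) ⇒ AFNUW; edges |AN|=103/12, |FUW|=55/12
  updated: d(AFNUW,D)=149/5, d(AFNUW,IS)=243/10
6. join AFNUW+IS (d=243/10) ⇒ AFINSUW; edges |AFNUW|=77/30, |IS|=93/20
  updated: d(AFINSUW,D)=32
7. join AFINSUW+D (d=32) ⇒ ADFINSUW; edges |AFINSUW|=77/20, |D|=16
final tree: ((((A:1,N:1):103/12,((F:7/2,U:7/2):3/2,W:5):55/12):77/30,(I:15/2,S:15/2):93/20):77/20,D:16)
total length: 1061/15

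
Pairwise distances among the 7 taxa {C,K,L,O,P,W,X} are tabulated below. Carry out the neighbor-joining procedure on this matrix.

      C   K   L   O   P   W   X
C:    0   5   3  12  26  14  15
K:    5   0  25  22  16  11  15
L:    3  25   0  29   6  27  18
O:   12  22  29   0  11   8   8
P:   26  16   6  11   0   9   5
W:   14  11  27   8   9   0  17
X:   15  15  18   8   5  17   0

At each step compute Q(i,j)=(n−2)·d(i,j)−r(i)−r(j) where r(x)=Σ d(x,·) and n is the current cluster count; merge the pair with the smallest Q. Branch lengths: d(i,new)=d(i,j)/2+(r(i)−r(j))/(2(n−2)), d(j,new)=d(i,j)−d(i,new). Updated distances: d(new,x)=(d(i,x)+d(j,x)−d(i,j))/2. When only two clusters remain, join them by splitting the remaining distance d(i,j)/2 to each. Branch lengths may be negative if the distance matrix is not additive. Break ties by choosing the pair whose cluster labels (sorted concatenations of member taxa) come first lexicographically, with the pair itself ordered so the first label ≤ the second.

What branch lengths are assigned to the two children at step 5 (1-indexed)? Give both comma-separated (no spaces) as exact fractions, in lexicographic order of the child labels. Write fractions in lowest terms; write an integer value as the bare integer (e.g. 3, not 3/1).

29/16,31/16

step 1: merge (C,L) at d=3, Q=-168; branch lengths C→-9/5, L→24/5; new cluster CL
  updated: d(CL,K)=27/2, d(CL,O)=19, d(CL,P)=29/2, d(CL,W)=19, d(CL,X)=15
step 2: merge (CL,K) at d=27/2, Q=-209/2; branch lengths CL→115/16, K→101/16; new cluster CKL
  updated: d(CKL,O)=55/4, d(CKL,P)=17/2, d(CKL,W)=33/4, d(CKL,X)=33/4
step 3: merge (O,W) at d=8, Q=-59; branch lengths O→15/4, W→17/4; new cluster OW
  updated: d(CKL,OW)=7, d(OW,P)=6, d(OW,X)=17/2
step 4: merge (CKL,OW) at d=7, Q=-125/4; branch lengths CKL→65/16, OW→47/16; new cluster CKLOW
  updated: d(CKLOW,P)=15/4, d(CKLOW,X)=39/8
step 5: merge (CKLOW,P) at d=15/4, Q=-109/8; branch lengths CKLOW→29/16, P→31/16; new cluster CKLOPW
  updated: d(CKLOPW,X)=49/16
step 6: merge (CKLOPW,X) at d=49/16; branch lengths CKLOPW→49/32, X→49/32; new cluster CKLOPWX
final tree: (((((C:-9/5,L:24/5):115/16,K:101/16):65/16,(O:15/4,W:17/4):47/16):29/16,P:31/16):49/32,X:49/32)
total length: 613/16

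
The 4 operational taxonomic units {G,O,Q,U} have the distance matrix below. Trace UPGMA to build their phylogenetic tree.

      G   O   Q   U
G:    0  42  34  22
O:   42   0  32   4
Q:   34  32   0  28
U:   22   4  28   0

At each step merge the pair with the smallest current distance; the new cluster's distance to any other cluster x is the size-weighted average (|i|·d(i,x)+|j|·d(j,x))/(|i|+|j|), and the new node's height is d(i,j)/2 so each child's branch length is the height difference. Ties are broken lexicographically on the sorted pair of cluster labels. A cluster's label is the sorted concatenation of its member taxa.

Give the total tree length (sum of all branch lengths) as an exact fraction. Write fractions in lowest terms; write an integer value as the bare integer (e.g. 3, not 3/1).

149/3

1. join O+U (d=4) ⇒ OU; edges |O|=2, |U|=2
  updated: d(G,OU)=32, d(OU,Q)=30
2. join OU+Q (d=30) ⇒ OQU; edges |OU|=13, |Q|=15
  updated: d(G,OQU)=98/3
3. join G+OQU (d=98/3) ⇒ GOQU; edges |G|=49/3, |OQU|=4/3
final tree: (G:49/3,((O:2,U:2):13,Q:15):4/3)
total length: 149/3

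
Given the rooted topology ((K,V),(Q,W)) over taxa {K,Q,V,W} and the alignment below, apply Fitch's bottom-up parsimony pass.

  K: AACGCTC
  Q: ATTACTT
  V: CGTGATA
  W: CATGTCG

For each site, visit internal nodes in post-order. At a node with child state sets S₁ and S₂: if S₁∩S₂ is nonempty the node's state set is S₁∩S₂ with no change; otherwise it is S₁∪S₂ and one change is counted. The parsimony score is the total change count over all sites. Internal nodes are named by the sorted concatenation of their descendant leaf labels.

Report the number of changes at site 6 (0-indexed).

3

[col 0] KV: children K:{A}, V:{C} ∪→ {A,C}; cost 1
[col 0] QW: children Q:{A}, W:{C} ∪→ {A,C}; cost 1
[col 0] KQVW: children KV:{A,C}, QW:{A,C} ∩→ {A,C}; cost 0
[col 1] KV: children K:{A}, V:{G} ∪→ {A,G}; cost 1
[col 1] QW: children Q:{T}, W:{A} ∪→ {A,T}; cost 1
[col 1] KQVW: children KV:{A,G}, QW:{A,T} ∩→ {A}; cost 0
[col 2] KV: children K:{C}, V:{T} ∪→ {C,T}; cost 1
[col 2] QW: children Q:{T}, W:{T} ∩→ {T}; cost 0
[col 2] KQVW: children KV:{C,T}, QW:{T} ∩→ {T}; cost 0
[col 3] KV: children K:{G}, V:{G} ∩→ {G}; cost 0
[col 3] QW: children Q:{A}, W:{G} ∪→ {A,G}; cost 1
[col 3] KQVW: children KV:{G}, QW:{A,G} ∩→ {G}; cost 0
[col 4] KV: children K:{C}, V:{A} ∪→ {A,C}; cost 1
[col 4] QW: children Q:{C}, W:{T} ∪→ {C,T}; cost 1
[col 4] KQVW: children KV:{A,C}, QW:{C,T} ∩→ {C}; cost 0
[col 5] KV: children K:{T}, V:{T} ∩→ {T}; cost 0
[col 5] QW: children Q:{T}, W:{C} ∪→ {C,T}; cost 1
[col 5] KQVW: children KV:{T}, QW:{C,T} ∩→ {T}; cost 0
[col 6] KV: children K:{C}, V:{A} ∪→ {A,C}; cost 1
[col 6] QW: children Q:{T}, W:{G} ∪→ {G,T}; cost 1
[col 6] KQVW: children KV:{A,C}, QW:{G,T} ∪→ {A,C,G,T}; cost 1
per-site changes: [2, 2, 1, 1, 2, 1, 3]; total = 12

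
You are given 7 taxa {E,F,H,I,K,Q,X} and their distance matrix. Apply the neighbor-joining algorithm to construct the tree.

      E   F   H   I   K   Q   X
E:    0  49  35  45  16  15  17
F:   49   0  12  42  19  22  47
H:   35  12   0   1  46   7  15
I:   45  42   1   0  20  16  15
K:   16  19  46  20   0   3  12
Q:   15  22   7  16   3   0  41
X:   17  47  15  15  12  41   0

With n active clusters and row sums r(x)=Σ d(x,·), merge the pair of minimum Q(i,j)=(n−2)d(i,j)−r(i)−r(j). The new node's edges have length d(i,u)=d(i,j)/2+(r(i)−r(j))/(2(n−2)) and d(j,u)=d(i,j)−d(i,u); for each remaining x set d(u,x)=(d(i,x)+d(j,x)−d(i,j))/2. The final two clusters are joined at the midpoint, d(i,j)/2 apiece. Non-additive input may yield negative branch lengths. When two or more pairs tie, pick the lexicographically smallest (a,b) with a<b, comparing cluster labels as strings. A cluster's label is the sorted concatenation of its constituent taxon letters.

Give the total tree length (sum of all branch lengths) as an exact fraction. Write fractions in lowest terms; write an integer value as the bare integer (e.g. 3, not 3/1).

step 1: merge (H,I) at d=1, Q=-250; branch lengths H→-9/5, I→14/5; new cluster HI
  updated: d(E,HI)=79/2, d(F,HI)=53/2, d(HI,K)=65/2, d(HI,Q)=11, d(HI,X)=29/2
step 2: merge (E,X) at d=17, Q=-200; branch lengths E→73/8, X→63/8; new cluster EX
  updated: d(EX,F)=79/2, d(EX,HI)=37/2, d(EX,K)=11/2, d(EX,Q)=39/2
step 3: merge (EX,K) at d=11/2, Q=-253/2; branch lengths EX→79/12, K→-13/12; new cluster EKX
  updated: d(EKX,F)=53/2, d(EKX,HI)=91/4, d(EKX,Q)=17/2
step 4: merge (EKX,Q) at d=17/2, Q=-329/4; branch lengths EKX→133/16, Q→3/16; new cluster EKQX
  updated: d(EKQX,F)=20, d(EKQX,HI)=101/8
step 5: merge (EKQX,F) at d=20, Q=-473/8; branch lengths EKQX→49/16, F→271/16; new cluster EFKQX
  updated: d(EFKQX,HI)=153/16
step 6: merge (EFKQX,HI) at d=153/16; branch lengths EFKQX→153/32, HI→153/32; new cluster EFHIKQX
final tree: (((((E:73/8,X:63/8):79/12,K:-13/12):133/16,Q:3/16):49/16,F:271/16):153/32,(H:-9/5,I:14/5):153/32)
total length: 985/16

985/16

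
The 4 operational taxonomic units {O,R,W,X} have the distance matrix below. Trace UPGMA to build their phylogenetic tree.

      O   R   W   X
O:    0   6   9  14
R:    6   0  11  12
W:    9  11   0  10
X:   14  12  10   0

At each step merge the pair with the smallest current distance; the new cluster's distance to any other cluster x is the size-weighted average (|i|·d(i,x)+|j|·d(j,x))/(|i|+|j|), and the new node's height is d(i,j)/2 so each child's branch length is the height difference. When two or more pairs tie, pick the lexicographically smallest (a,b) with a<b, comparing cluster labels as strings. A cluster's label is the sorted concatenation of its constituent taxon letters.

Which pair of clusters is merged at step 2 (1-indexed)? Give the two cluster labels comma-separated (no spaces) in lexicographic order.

iteration 1: select O,R (d=6); attach at lengths (3, 3); label the merged cluster OR
  updated: d(OR,W)=10, d(OR,X)=13
iteration 2: select OR,W (d=10); attach at lengths (2, 5); label the merged cluster ORW
  updated: d(ORW,X)=12
iteration 3: select ORW,X (d=12); attach at lengths (1, 6); label the merged cluster ORWX
final tree: (((O:3,R:3):2,W:5):1,X:6)
total length: 20

OR,W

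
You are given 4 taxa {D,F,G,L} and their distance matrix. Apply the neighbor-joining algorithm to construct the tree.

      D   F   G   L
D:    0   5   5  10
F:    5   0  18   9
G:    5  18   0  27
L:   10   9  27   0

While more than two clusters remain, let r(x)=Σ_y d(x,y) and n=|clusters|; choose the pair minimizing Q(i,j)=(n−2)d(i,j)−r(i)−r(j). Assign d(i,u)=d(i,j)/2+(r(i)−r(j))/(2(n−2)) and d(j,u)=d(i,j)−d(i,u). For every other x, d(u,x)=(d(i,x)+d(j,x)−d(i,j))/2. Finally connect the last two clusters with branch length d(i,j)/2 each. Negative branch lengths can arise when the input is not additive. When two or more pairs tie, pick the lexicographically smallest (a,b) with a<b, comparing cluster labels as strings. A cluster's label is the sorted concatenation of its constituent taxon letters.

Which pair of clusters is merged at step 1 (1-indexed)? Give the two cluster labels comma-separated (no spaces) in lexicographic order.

D,G

1. join D+G (d=5, Q=-60) ⇒ DG; edges |D|=-5, |G|=10
  updated: d(DG,F)=9, d(DG,L)=16
2. join DG+F (d=9, Q=-34) ⇒ DFG; edges |DG|=8, |F|=1
  updated: d(DFG,L)=8
3. join DFG+L (d=8) ⇒ DFGL; edges |DFG|=4, |L|=4
final tree: (((D:-5,G:10):8,F:1):4,L:4)
total length: 22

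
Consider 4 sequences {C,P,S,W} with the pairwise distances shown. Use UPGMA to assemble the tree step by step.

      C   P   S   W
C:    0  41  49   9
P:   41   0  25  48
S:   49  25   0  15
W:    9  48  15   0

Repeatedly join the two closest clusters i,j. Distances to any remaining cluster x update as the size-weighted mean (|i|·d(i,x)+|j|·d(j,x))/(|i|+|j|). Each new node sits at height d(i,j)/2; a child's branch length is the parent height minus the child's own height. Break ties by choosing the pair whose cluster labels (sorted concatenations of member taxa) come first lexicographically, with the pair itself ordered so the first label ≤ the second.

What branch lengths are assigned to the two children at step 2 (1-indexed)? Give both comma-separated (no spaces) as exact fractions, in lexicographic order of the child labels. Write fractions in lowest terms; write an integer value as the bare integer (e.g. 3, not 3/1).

25/2,25/2

step 1: merge (C,W) at d=9; branch lengths C→9/2, W→9/2; new cluster CW
  updated: d(CW,P)=89/2, d(CW,S)=32
step 2: merge (P,S) at d=25; branch lengths P→25/2, S→25/2; new cluster PS
  updated: d(CW,PS)=153/4
step 3: merge (CW,PS) at d=153/4; branch lengths CW→117/8, PS→53/8; new cluster CPSW
final tree: ((C:9/2,W:9/2):117/8,(P:25/2,S:25/2):53/8)
total length: 221/4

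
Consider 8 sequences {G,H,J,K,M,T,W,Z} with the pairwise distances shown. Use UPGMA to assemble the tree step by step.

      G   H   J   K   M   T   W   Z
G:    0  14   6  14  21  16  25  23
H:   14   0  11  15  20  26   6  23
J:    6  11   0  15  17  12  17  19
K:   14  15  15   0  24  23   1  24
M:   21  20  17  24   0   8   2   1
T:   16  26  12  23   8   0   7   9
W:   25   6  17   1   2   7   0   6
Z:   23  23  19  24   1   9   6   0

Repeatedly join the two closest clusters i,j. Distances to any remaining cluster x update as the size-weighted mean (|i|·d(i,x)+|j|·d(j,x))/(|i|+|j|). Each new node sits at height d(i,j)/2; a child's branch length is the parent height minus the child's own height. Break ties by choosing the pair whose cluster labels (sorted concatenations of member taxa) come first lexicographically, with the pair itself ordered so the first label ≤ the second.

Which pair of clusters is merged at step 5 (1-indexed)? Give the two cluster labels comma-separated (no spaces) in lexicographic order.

H,KW

1. join K+W (d=1) ⇒ KW; edges |K|=1/2, |W|=1/2
  updated: d(G,KW)=39/2, d(H,KW)=21/2, d(J,KW)=16, d(KW,M)=13, d(KW,T)=15, d(KW,Z)=15
2. join M+Z (d=1) ⇒ MZ; edges |M|=1/2, |Z|=1/2
  updated: d(G,MZ)=22, d(H,MZ)=43/2, d(J,MZ)=18, d(KW,MZ)=14, d(MZ,T)=17/2
3. join G+J (d=6) ⇒ GJ; edges |G|=3, |J|=3
  updated: d(GJ,H)=25/2, d(GJ,KW)=71/4, d(GJ,MZ)=20, d(GJ,T)=14
4. join MZ+T (d=17/2) ⇒ MTZ; edges |MZ|=15/4, |T|=17/4
  updated: d(GJ,MTZ)=18, d(H,MTZ)=23, d(KW,MTZ)=43/3
5. join H+KW (d=21/2) ⇒ HKW; edges |H|=21/4, |KW|=19/4
  updated: d(GJ,HKW)=16, d(HKW,MTZ)=155/9
6. join GJ+HKW (d=16) ⇒ GHJKW; edges |GJ|=5, |HKW|=11/4
  updated: d(GHJKW,MTZ)=263/15
7. join GHJKW+MTZ (d=263/15) ⇒ GHJKMTWZ; edges |GHJKW|=23/30, |MTZ|=271/60
final tree: (((G:3,J:3):5,(H:21/4,(K:1/2,W:1/2):19/4):11/4):23/30,((M:1/2,Z:1/2):15/4,T:17/4):271/60)
total length: 1171/30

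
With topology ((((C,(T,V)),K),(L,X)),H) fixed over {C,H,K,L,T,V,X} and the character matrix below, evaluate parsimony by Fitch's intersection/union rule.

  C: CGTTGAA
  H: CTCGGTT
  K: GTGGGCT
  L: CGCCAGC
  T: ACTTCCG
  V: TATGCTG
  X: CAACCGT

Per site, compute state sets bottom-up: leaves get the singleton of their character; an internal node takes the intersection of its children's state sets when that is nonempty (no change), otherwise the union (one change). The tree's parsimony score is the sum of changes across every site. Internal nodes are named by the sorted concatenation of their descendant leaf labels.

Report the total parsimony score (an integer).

24

site 0, node TV: T={A} ∪ V={T} → {A,T} (+1)
site 0, node CTV: C={C} ∪ TV={A,T} → {A,C,T} (+1)
site 0, node CKTV: CTV={A,C,T} ∪ K={G} → {A,C,G,T} (+1)
site 0, node LX: L={C} ∩ X={C} → {C} (+0)
site 0, node CKLTVX: CKTV={A,C,G,T} ∩ LX={C} → {C} (+0)
site 0, node CHKLTVX: CKLTVX={C} ∩ H={C} → {C} (+0)
site 1, node TV: T={C} ∪ V={A} → {A,C} (+1)
site 1, node CTV: C={G} ∪ TV={A,C} → {A,C,G} (+1)
site 1, node CKTV: CTV={A,C,G} ∪ K={T} → {A,C,G,T} (+1)
site 1, node LX: L={G} ∪ X={A} → {A,G} (+1)
site 1, node CKLTVX: CKTV={A,C,G,T} ∩ LX={A,G} → {A,G} (+0)
site 1, node CHKLTVX: CKLTVX={A,G} ∪ H={T} → {A,G,T} (+1)
site 2, node TV: T={T} ∩ V={T} → {T} (+0)
site 2, node CTV: C={T} ∩ TV={T} → {T} (+0)
site 2, node CKTV: CTV={T} ∪ K={G} → {G,T} (+1)
site 2, node LX: L={C} ∪ X={A} → {A,C} (+1)
site 2, node CKLTVX: CKTV={G,T} ∪ LX={A,C} → {A,C,G,T} (+1)
site 2, node CHKLTVX: CKLTVX={A,C,G,T} ∩ H={C} → {C} (+0)
site 3, node TV: T={T} ∪ V={G} → {G,T} (+1)
site 3, node CTV: C={T} ∩ TV={G,T} → {T} (+0)
site 3, node CKTV: CTV={T} ∪ K={G} → {G,T} (+1)
site 3, node LX: L={C} ∩ X={C} → {C} (+0)
site 3, node CKLTVX: CKTV={G,T} ∪ LX={C} → {C,G,T} (+1)
site 3, node CHKLTVX: CKLTVX={C,G,T} ∩ H={G} → {G} (+0)
site 4, node TV: T={C} ∩ V={C} → {C} (+0)
site 4, node CTV: C={G} ∪ TV={C} → {C,G} (+1)
site 4, node CKTV: CTV={C,G} ∩ K={G} → {G} (+0)
site 4, node LX: L={A} ∪ X={C} → {A,C} (+1)
site 4, node CKLTVX: CKTV={G} ∪ LX={A,C} → {A,C,G} (+1)
site 4, node CHKLTVX: CKLTVX={A,C,G} ∩ H={G} → {G} (+0)
site 5, node TV: T={C} ∪ V={T} → {C,T} (+1)
site 5, node CTV: C={A} ∪ TV={C,T} → {A,C,T} (+1)
site 5, node CKTV: CTV={A,C,T} ∩ K={C} → {C} (+0)
site 5, node LX: L={G} ∩ X={G} → {G} (+0)
site 5, node CKLTVX: CKTV={C} ∪ LX={G} → {C,G} (+1)
site 5, node CHKLTVX: CKLTVX={C,G} ∪ H={T} → {C,G,T} (+1)
site 6, node TV: T={G} ∩ V={G} → {G} (+0)
site 6, node CTV: C={A} ∪ TV={G} → {A,G} (+1)
site 6, node CKTV: CTV={A,G} ∪ K={T} → {A,G,T} (+1)
site 6, node LX: L={C} ∪ X={T} → {C,T} (+1)
site 6, node CKLTVX: CKTV={A,G,T} ∩ LX={C,T} → {T} (+0)
site 6, node CHKLTVX: CKLTVX={T} ∩ H={T} → {T} (+0)
per-site changes: [3, 5, 3, 3, 3, 4, 3]; total = 24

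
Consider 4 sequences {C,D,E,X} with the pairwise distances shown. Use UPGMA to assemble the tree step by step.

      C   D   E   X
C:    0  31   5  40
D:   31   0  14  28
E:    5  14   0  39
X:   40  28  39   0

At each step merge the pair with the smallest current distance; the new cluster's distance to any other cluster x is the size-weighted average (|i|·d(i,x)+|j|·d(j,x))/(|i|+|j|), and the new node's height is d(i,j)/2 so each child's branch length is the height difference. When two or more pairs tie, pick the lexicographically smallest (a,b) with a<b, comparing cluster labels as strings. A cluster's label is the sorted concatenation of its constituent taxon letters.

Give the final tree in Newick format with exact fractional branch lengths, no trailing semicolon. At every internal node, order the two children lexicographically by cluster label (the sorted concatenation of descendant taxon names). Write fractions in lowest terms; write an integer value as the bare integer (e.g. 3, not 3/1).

(((C:5/2,E:5/2):35/4,D:45/4):79/12,X:107/6)

step 1: merge (C,E) at d=5; branch lengths C→5/2, E→5/2; new cluster CE
  updated: d(CE,D)=45/2, d(CE,X)=79/2
step 2: merge (CE,D) at d=45/2; branch lengths CE→35/4, D→45/4; new cluster CDE
  updated: d(CDE,X)=107/3
step 3: merge (CDE,X) at d=107/3; branch lengths CDE→79/12, X→107/6; new cluster CDEX
final tree: (((C:5/2,E:5/2):35/4,D:45/4):79/12,X:107/6)
total length: 593/12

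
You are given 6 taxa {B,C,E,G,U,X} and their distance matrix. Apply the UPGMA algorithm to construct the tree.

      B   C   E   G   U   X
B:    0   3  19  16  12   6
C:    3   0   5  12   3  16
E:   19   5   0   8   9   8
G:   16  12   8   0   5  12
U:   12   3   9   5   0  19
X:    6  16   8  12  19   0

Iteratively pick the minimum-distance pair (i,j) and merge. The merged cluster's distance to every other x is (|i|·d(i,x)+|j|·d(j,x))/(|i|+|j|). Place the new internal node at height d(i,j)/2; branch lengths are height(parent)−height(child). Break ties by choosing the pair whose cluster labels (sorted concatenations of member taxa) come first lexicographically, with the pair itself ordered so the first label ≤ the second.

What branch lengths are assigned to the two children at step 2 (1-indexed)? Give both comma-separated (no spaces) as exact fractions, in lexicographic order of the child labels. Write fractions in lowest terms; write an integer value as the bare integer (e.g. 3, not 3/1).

step 1: merge (B,C) at d=3; branch lengths B→3/2, C→3/2; new cluster BC
  updated: d(BC,E)=12, d(BC,G)=14, d(BC,U)=15/2, d(BC,X)=11
step 2: merge (G,U) at d=5; branch lengths G→5/2, U→5/2; new cluster GU
  updated: d(BC,GU)=43/4, d(E,GU)=17/2, d(GU,X)=31/2
step 3: merge (E,X) at d=8; branch lengths E→4, X→4; new cluster EX
  updated: d(BC,EX)=23/2, d(EX,GU)=12
step 4: merge (BC,GU) at d=43/4; branch lengths BC→31/8, GU→23/8; new cluster BCGU
  updated: d(BCGU,EX)=47/4
step 5: merge (BCGU,EX) at d=47/4; branch lengths BCGU→1/2, EX→15/8; new cluster BCEGUX
final tree: (((B:3/2,C:3/2):31/8,(G:5/2,U:5/2):23/8):1/2,(E:4,X:4):15/8)
total length: 201/8

5/2,5/2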